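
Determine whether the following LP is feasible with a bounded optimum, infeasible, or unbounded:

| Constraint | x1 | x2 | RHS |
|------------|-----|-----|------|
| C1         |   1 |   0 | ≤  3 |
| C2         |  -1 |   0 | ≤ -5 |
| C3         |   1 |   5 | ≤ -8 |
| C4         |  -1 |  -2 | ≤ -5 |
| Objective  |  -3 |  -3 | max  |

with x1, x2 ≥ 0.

Infeasible (no feasible solution exists)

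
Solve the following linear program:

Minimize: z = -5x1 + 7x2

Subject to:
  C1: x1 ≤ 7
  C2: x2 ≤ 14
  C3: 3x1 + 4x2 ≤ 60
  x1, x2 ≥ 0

Evaluate the objective at each vertex of the feasible region:
  z(0, 0) = 0
  z(7, 0) = -35  ←
  z(7, 9.75) = 33.25
  z(1.333, 14) = 91.33
  z(0, 14) = 98
The minimum is at x1 = 7, x2 = 0.

x1 = 7, x2 = 0, z = -35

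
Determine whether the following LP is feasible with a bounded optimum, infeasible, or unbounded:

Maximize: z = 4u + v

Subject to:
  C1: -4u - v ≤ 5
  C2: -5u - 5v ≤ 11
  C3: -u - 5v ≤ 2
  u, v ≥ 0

Unbounded (objective can increase without bound)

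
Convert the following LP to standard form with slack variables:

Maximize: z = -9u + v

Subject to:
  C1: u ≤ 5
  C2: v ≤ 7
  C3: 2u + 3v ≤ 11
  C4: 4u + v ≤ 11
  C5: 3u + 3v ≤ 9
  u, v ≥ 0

max z = -9u + v

s.t.
  u + s1 = 5
  v + s2 = 7
  2u + 3v + s3 = 11
  4u + v + s4 = 11
  3u + 3v + s5 = 9
  u, v, s1, s2, s3, s4, s5 ≥ 0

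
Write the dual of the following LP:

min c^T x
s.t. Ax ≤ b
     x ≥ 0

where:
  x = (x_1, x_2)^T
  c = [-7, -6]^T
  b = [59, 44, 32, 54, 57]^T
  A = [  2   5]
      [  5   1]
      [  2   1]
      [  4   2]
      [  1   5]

Primal min cᵀx s.t. Ax ≤ b, x ≥ 0  →  Dual max −bᵀy s.t. Aᵀy ≥ −c, y ≥ 0.

Maximize: z = -59y1 - 44y2 - 32y3 - 54y4 - 57y5

Subject to:
  2y1 + 5y2 + 2y3 + 4y4 + y5 ≥ 7
  5y1 + y2 + y3 + 2y4 + 5y5 ≥ 6
  y1, y2, y3, y4, y5 ≥ 0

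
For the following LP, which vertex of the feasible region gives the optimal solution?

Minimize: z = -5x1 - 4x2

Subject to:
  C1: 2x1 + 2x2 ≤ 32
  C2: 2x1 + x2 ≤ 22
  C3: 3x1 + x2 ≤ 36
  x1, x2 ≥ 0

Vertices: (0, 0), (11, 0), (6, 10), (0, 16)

Evaluate the objective at each vertex of the feasible region:
  z(0, 0) = 0
  z(11, 0) = -55
  z(6, 10) = -70  ←
  z(0, 16) = -64
The minimum is at x1 = 6, x2 = 10.

(6, 10)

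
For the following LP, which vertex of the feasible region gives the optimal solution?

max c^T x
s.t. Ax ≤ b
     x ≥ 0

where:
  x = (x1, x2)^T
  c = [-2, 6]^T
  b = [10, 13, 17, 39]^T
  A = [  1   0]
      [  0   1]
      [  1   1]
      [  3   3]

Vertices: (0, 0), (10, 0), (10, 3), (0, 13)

Evaluate the objective at each vertex of the feasible region:
  z(0, 0) = 0
  z(10, 0) = -20
  z(10, 3) = -2
  z(0, 13) = 78  ←
The maximum is at x1 = 0, x2 = 13.

(0, 13)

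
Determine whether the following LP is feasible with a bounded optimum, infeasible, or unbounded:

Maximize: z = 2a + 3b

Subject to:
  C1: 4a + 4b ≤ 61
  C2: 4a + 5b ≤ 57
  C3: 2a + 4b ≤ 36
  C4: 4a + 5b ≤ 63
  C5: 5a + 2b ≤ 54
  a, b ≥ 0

Feasible with a bounded optimal solution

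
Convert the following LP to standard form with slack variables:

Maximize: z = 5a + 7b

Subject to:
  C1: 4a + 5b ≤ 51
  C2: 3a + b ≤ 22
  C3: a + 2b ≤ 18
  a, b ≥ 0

max z = 5a + 7b

s.t.
  4a + 5b + s1 = 51
  3a + b + s2 = 22
  a + 2b + s3 = 18
  a, b, s1, s2, s3 ≥ 0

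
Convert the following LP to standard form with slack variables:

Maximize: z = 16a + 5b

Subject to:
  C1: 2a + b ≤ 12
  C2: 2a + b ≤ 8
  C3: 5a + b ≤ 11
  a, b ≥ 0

max z = 16a + 5b

s.t.
  2a + b + s1 = 12
  2a + b + s2 = 8
  5a + b + s3 = 11
  a, b, s1, s2, s3 ≥ 0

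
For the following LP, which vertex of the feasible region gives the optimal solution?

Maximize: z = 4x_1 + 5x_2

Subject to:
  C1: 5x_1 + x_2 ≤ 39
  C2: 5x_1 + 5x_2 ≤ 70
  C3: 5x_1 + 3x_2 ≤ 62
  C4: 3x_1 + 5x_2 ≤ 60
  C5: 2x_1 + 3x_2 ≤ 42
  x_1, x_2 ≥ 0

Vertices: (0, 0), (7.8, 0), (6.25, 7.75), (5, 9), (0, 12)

Evaluate the objective at each vertex of the feasible region:
  z(0, 0) = 0
  z(7.8, 0) = 31.2
  z(6.25, 7.75) = 63.75
  z(5, 9) = 65  ←
  z(0, 12) = 60
The maximum is at x_1 = 5, x_2 = 9.

(5, 9)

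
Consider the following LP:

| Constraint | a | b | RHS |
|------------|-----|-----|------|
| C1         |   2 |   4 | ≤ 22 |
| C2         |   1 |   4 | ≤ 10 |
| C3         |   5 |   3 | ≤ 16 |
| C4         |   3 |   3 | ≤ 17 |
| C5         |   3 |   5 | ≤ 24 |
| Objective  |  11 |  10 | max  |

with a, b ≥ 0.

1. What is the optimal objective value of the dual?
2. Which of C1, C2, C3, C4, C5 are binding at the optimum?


1. 42
2. C2, C3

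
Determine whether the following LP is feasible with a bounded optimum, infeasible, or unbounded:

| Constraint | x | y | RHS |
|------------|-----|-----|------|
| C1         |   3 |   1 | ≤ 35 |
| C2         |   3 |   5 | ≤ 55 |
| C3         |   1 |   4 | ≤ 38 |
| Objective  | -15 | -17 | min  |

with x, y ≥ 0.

Feasible with a bounded optimal solution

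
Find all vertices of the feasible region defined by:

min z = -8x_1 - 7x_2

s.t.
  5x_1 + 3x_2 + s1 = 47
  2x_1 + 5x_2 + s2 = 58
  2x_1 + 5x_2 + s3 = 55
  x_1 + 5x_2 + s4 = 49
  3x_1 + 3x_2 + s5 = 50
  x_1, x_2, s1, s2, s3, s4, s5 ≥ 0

(0, 0), (9.4, 0), (4, 9), (0, 9.8)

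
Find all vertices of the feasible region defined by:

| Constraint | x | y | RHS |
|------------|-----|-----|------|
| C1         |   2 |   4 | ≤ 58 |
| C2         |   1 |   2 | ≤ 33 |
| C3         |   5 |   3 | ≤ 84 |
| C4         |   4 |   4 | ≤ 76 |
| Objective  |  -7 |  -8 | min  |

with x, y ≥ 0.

(0, 0), (16.8, 0), (13.5, 5.5), (9, 10), (0, 14.5)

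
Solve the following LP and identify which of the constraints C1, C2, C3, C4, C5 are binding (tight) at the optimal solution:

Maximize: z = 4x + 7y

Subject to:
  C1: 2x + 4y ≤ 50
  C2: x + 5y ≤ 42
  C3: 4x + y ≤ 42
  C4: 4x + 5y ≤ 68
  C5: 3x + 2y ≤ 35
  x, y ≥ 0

At x = 7, y = 7, compute slack b - a·x for each constraint:
  C1: 50 − 42 = 8  (slack)
  C2: 42 − 42 = 0  (binding)
  C3: 42 − 35 = 7  (slack)
  C4: 68 − 63 = 5  (slack)
  C5: 35 − 35 = 0  (binding)

Optimal: x = 7, y = 7
Binding: C2, C5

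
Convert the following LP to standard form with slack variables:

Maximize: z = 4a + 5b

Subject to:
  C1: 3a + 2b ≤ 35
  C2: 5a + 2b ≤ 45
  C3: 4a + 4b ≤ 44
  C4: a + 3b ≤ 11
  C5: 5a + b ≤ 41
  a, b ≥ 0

max z = 4a + 5b

s.t.
  3a + 2b + s1 = 35
  5a + 2b + s2 = 45
  4a + 4b + s3 = 44
  a + 3b + s4 = 11
  5a + b + s5 = 41
  a, b, s1, s2, s3, s4, s5 ≥ 0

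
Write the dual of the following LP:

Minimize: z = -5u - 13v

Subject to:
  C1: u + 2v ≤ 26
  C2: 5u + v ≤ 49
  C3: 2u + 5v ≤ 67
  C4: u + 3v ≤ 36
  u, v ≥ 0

Primal min cᵀx s.t. Ax ≤ b, x ≥ 0  →  Dual max −bᵀy s.t. Aᵀy ≥ −c, y ≥ 0.

Maximize: z = -26y1 - 49y2 - 67y3 - 36y4

Subject to:
  y1 + 5y2 + 2y3 + y4 ≥ 5
  2y1 + y2 + 5y3 + 3y4 ≥ 13
  y1, y2, y3, y4 ≥ 0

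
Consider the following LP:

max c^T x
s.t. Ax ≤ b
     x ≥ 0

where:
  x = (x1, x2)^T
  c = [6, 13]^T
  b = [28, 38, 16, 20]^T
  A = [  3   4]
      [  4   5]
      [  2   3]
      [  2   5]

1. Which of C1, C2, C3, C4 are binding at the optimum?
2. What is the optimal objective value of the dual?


1. C3, C4
2. 56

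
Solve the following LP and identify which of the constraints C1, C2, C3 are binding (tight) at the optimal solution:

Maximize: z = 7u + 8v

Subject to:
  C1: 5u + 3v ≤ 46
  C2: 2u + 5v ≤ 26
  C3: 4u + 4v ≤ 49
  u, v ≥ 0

At u = 8, v = 2, compute slack b - a·x for each constraint:
  C1: 46 − 46 = 0  (binding)
  C2: 26 − 26 = 0  (binding)
  C3: 49 − 40 = 9  (slack)

Optimal: u = 8, v = 2
Binding: C1, C2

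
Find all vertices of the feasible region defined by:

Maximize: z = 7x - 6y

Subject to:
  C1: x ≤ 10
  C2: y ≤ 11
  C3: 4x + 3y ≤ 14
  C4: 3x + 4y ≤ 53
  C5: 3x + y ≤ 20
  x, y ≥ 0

(0, 0), (3.5, 0), (0, 4.667)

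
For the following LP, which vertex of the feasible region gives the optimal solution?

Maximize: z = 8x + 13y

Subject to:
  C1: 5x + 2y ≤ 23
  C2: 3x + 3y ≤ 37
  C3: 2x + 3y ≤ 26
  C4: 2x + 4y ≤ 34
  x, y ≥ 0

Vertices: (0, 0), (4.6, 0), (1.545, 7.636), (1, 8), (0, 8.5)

Evaluate the objective at each vertex of the feasible region:
  z(0, 0) = 0
  z(4.6, 0) = 36.8
  z(1.545, 7.636) = 111.6
  z(1, 8) = 112  ←
  z(0, 8.5) = 110.5
The maximum is at x = 1, y = 8.

(1, 8)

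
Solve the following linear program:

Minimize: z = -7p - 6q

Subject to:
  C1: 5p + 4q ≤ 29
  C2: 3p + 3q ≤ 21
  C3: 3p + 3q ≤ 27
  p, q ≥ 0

Evaluate the objective at each vertex of the feasible region:
  z(0, 0) = 0
  z(5.8, 0) = -40.6
  z(1, 6) = -43  ←
  z(0, 7) = -42
The minimum is at p = 1, q = 6.

p = 1, q = 6, z = -43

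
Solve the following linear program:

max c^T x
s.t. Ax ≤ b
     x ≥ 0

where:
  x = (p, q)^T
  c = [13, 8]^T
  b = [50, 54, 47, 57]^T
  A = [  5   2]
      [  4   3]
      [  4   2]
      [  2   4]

Evaluate the objective at each vertex of the feasible region:
  z(0, 0) = 0
  z(10, 0) = 130
  z(6, 10) = 158  ←
  z(4.5, 12) = 154.5
  z(0, 14.25) = 114
The maximum is at p = 6, q = 10.

p = 6, q = 10, z = 158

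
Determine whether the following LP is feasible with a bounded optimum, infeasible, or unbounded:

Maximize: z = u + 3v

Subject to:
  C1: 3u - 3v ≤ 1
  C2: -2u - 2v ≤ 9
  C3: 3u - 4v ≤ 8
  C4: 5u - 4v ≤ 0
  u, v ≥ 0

Unbounded (objective can increase without bound)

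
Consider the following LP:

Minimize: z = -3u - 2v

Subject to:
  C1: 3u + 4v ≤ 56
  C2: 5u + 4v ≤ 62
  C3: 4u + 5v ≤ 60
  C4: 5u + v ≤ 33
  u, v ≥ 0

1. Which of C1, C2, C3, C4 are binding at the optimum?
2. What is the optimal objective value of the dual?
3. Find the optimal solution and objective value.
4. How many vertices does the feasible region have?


1. C3, C4
2. -31
3. u = 5, v = 8, z = -31
4. 4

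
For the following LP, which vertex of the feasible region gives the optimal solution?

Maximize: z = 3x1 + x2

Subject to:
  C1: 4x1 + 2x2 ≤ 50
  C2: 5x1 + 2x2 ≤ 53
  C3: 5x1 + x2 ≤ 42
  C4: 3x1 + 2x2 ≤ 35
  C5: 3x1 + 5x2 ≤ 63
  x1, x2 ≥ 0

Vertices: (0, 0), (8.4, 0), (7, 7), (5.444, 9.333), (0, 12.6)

Evaluate the objective at each vertex of the feasible region:
  z(0, 0) = 0
  z(8.4, 0) = 25.2
  z(7, 7) = 28  ←
  z(5.444, 9.333) = 25.67
  z(0, 12.6) = 12.6
The maximum is at x1 = 7, x2 = 7.

(7, 7)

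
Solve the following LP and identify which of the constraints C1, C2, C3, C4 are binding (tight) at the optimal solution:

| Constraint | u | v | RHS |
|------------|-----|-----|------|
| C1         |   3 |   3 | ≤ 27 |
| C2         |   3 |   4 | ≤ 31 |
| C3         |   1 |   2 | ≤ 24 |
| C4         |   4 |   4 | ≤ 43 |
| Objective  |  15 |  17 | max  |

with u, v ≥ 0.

At u = 5, v = 4, compute slack b - a·x for each constraint:
  C1: 27 − 27 = 0  (binding)
  C2: 31 − 31 = 0  (binding)
  C3: 24 − 13 = 11  (slack)
  C4: 43 − 36 = 7  (slack)

Optimal: u = 5, v = 4
Binding: C1, C2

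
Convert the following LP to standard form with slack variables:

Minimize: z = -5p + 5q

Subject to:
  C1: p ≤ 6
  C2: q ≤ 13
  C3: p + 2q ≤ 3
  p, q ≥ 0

min z = -5p + 5q

s.t.
  p + s1 = 6
  q + s2 = 13
  p + 2q + s3 = 3
  p, q, s1, s2, s3 ≥ 0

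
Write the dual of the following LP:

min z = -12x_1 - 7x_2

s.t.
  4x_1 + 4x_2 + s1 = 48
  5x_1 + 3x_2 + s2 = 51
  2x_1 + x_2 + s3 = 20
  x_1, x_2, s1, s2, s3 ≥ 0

Primal min cᵀx s.t. Ax ≤ b, x ≥ 0  →  Dual max −bᵀy s.t. Aᵀy ≥ −c, y ≥ 0.

Maximize: z = -48y1 - 51y2 - 20y3

Subject to:
  4y1 + 5y2 + 2y3 ≥ 12
  4y1 + 3y2 + y3 ≥ 7
  y1, y2, y3 ≥ 0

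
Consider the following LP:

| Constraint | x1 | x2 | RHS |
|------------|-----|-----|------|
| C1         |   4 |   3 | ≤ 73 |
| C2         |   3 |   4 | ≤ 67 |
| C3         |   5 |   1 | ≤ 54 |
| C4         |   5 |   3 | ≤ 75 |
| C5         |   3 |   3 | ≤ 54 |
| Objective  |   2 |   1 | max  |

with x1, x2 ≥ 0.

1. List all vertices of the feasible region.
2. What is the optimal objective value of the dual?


1. (0, 0), (10.8, 0), (9, 9), (5, 13), (0, 16.75)
2. 27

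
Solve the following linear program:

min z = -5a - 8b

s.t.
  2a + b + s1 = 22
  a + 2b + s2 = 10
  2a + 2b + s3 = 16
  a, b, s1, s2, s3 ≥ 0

Evaluate the objective at each vertex of the feasible region:
  z(0, 0) = 0
  z(8, 0) = -40
  z(6, 2) = -46  ←
  z(0, 5) = -40
The minimum is at a = 6, b = 2.

a = 6, b = 2, z = -46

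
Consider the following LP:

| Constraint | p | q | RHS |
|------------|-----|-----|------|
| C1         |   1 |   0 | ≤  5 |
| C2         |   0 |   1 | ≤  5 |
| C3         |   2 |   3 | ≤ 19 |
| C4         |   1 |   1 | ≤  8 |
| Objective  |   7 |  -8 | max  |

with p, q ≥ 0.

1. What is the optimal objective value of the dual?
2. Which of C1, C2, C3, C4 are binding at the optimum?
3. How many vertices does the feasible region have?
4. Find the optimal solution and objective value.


1. 35
2. C1
3. 5
4. p = 5, q = 0, z = 35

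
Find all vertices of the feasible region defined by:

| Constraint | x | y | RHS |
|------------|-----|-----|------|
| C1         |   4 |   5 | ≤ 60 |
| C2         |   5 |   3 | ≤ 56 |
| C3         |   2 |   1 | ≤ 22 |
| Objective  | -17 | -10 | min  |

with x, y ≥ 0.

(0, 0), (11, 0), (10, 2), (7.692, 5.846), (0, 12)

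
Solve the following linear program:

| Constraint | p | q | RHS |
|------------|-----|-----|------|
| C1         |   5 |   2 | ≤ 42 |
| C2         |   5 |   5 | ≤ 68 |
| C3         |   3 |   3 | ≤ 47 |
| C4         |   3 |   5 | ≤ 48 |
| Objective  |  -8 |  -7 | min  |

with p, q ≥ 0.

Evaluate the objective at each vertex of the feasible region:
  z(0, 0) = 0
  z(8.4, 0) = -67.2
  z(6, 6) = -90  ←
  z(0, 9.6) = -67.2
The minimum is at p = 6, q = 6.

p = 6, q = 6, z = -90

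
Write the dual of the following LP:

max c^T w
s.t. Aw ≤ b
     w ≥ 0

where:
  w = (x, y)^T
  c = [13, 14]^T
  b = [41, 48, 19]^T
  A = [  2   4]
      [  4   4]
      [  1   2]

Primal max cᵀx s.t. Ax ≤ b, x ≥ 0  →  Dual min bᵀy s.t. Aᵀy ≥ c, y ≥ 0.

Minimize: z = 41y1 + 48y2 + 19y3

Subject to:
  2y1 + 4y2 + y3 ≥ 13
  4y1 + 4y2 + 2y3 ≥ 14
  y1, y2, y3 ≥ 0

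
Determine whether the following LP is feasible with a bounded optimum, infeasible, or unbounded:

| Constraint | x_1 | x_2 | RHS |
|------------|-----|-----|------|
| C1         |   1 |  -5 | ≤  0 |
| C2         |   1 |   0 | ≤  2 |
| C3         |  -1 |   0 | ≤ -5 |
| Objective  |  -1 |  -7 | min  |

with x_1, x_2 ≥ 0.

Infeasible (no feasible solution exists)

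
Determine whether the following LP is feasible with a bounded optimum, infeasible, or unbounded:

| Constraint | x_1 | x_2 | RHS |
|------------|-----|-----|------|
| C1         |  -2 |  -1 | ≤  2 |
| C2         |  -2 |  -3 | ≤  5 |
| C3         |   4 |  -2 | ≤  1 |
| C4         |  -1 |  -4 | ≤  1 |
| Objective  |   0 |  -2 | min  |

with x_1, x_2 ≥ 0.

Unbounded (objective can decrease without bound)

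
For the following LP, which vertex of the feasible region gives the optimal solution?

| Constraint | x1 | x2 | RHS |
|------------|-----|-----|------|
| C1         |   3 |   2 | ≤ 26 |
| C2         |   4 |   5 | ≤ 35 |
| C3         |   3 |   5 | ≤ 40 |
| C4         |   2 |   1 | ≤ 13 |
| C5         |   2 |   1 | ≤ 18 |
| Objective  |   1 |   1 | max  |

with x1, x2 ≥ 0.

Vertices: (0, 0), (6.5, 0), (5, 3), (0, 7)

Evaluate the objective at each vertex of the feasible region:
  z(0, 0) = 0
  z(6.5, 0) = 6.5
  z(5, 3) = 8  ←
  z(0, 7) = 7
The maximum is at x1 = 5, x2 = 3.

(5, 3)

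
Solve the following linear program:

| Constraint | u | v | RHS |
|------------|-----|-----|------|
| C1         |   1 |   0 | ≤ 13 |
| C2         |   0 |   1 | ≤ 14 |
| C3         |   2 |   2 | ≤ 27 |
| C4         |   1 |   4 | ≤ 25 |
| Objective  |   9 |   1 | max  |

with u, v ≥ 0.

Evaluate the objective at each vertex of the feasible region:
  z(0, 0) = 0
  z(13, 0) = 117
  z(13, 0.5) = 117.5  ←
  z(9.667, 3.833) = 90.83
  z(0, 6.25) = 6.25
The maximum is at u = 13, v = 0.5.

u = 13, v = 0.5, z = 117.5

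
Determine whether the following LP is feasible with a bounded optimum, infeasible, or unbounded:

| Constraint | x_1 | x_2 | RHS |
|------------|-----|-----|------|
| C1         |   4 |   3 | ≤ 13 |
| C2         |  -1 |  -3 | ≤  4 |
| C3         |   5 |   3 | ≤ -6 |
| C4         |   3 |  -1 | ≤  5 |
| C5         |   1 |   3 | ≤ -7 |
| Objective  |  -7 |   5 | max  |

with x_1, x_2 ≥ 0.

Infeasible (no feasible solution exists)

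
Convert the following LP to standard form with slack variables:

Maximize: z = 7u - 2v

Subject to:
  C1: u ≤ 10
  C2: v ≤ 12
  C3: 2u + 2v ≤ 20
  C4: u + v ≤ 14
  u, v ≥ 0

max z = 7u - 2v

s.t.
  u + s1 = 10
  v + s2 = 12
  2u + 2v + s3 = 20
  u + v + s4 = 14
  u, v, s1, s2, s3, s4 ≥ 0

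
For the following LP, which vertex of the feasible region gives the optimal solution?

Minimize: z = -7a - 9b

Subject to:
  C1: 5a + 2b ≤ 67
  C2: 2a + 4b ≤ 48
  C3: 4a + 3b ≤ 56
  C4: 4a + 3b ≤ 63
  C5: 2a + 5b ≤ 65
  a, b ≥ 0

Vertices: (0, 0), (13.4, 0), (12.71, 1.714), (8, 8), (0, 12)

Evaluate the objective at each vertex of the feasible region:
  z(0, 0) = 0
  z(13.4, 0) = -93.8
  z(12.71, 1.714) = -104.4
  z(8, 8) = -128  ←
  z(0, 12) = -108
The minimum is at a = 8, b = 8.

(8, 8)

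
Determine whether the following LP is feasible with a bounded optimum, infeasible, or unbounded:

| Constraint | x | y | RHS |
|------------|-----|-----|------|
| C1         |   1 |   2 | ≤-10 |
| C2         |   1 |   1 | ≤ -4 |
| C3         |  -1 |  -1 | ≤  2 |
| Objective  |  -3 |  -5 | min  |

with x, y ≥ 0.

Infeasible (no feasible solution exists)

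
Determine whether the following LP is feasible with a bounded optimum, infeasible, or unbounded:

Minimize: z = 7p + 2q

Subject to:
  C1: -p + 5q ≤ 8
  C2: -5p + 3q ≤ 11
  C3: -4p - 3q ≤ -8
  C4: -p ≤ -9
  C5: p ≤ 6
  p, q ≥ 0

Infeasible (no feasible solution exists)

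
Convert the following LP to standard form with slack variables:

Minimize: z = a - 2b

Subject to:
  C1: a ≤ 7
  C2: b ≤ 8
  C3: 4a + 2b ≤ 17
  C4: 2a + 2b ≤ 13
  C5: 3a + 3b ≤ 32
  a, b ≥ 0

min z = a - 2b

s.t.
  a + s1 = 7
  b + s2 = 8
  4a + 2b + s3 = 17
  2a + 2b + s4 = 13
  3a + 3b + s5 = 32
  a, b, s1, s2, s3, s4, s5 ≥ 0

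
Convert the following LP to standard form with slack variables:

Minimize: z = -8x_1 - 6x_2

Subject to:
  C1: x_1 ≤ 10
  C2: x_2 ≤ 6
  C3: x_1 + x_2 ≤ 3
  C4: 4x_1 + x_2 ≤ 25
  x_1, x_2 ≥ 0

min z = -8x_1 - 6x_2

s.t.
  x_1 + s1 = 10
  x_2 + s2 = 6
  x_1 + x_2 + s3 = 3
  4x_1 + x_2 + s4 = 25
  x_1, x_2, s1, s2, s3, s4 ≥ 0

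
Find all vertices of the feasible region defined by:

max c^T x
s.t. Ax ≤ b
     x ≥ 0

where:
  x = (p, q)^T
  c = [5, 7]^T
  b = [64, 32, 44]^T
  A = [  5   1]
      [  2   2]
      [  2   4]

(0, 0), (12.8, 0), (12, 4), (10, 6), (0, 11)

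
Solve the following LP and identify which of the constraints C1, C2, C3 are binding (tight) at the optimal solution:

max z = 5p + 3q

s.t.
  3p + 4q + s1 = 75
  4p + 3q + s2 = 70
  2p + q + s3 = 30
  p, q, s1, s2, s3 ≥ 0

At p = 10, q = 10, compute slack b - a·x for each constraint:
  C1: 75 − 70 = 5  (slack)
  C2: 70 − 70 = 0  (binding)
  C3: 30 − 30 = 0  (binding)

Optimal: p = 10, q = 10
Binding: C2, C3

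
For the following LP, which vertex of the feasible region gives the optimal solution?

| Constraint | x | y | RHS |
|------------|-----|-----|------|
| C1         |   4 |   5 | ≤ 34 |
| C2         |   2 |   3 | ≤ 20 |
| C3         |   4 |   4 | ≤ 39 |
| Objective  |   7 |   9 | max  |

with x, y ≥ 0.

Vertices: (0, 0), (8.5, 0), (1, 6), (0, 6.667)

Evaluate the objective at each vertex of the feasible region:
  z(0, 0) = 0
  z(8.5, 0) = 59.5
  z(1, 6) = 61  ←
  z(0, 6.667) = 60
The maximum is at x = 1, y = 6.

(1, 6)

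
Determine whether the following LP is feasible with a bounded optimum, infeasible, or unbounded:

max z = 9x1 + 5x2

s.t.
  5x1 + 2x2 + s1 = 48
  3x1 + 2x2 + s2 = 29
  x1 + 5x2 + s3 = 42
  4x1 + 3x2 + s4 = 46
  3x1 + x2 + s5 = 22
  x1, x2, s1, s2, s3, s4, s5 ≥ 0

Feasible with a bounded optimal solution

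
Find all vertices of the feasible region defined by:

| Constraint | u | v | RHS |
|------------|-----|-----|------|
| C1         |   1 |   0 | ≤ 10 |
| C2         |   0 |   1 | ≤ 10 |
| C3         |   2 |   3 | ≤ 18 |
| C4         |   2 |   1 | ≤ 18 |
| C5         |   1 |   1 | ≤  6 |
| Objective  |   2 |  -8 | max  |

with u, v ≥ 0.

(0, 0), (6, 0), (0, 6)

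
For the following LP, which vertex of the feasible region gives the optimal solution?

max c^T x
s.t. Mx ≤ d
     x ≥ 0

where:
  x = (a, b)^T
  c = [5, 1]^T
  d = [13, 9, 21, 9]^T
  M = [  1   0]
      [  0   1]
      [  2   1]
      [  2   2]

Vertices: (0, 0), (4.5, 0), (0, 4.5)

Evaluate the objective at each vertex of the feasible region:
  z(0, 0) = 0
  z(4.5, 0) = 22.5  ←
  z(0, 4.5) = 4.5
The maximum is at a = 4.5, b = 0.

(4.5, 0)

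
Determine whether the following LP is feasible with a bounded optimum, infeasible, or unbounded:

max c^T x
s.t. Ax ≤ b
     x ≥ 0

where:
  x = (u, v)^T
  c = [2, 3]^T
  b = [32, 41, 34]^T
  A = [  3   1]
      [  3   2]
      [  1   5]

Feasible with a bounded optimal solution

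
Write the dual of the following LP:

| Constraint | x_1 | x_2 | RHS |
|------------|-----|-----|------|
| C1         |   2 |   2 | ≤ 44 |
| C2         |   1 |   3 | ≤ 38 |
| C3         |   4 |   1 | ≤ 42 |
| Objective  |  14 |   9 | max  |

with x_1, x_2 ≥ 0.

Primal max cᵀx s.t. Ax ≤ b, x ≥ 0  →  Dual min bᵀy s.t. Aᵀy ≥ c, y ≥ 0.

Minimize: z = 44y1 + 38y2 + 42y3

Subject to:
  2y1 + y2 + 4y3 ≥ 14
  2y1 + 3y2 + y3 ≥ 9
  y1, y2, y3 ≥ 0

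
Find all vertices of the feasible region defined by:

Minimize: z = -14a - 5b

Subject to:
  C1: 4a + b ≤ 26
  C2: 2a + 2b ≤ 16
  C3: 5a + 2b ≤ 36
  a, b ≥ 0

(0, 0), (6.5, 0), (6, 2), (0, 8)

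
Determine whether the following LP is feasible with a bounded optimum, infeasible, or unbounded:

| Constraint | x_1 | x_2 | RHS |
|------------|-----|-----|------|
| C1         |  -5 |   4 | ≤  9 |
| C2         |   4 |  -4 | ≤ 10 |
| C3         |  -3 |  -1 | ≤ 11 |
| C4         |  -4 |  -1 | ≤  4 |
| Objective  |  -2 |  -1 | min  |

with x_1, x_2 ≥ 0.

Unbounded (objective can decrease without bound)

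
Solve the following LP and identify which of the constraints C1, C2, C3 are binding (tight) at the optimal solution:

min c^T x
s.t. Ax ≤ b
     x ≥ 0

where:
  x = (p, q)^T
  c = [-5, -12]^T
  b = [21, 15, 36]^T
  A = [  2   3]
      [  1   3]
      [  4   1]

At p = 6, q = 3, compute slack b - a·x for each constraint:
  C1: 21 − 21 = 0  (binding)
  C2: 15 − 15 = 0  (binding)
  C3: 36 − 27 = 9  (slack)

Optimal: p = 6, q = 3
Binding: C1, C2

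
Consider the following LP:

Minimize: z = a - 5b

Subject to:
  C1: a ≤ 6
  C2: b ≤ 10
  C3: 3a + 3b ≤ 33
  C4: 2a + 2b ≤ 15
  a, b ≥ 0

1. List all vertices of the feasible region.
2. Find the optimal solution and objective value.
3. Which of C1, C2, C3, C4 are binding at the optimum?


1. (0, 0), (6, 0), (6, 1.5), (0, 7.5)
2. a = 0, b = 7.5, z = -37.5
3. C4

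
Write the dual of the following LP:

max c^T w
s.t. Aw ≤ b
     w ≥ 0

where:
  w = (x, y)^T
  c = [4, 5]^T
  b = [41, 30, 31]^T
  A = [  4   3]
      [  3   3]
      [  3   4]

Primal max cᵀx s.t. Ax ≤ b, x ≥ 0  →  Dual min bᵀy s.t. Aᵀy ≥ c, y ≥ 0.

Minimize: z = 41y1 + 30y2 + 31y3

Subject to:
  4y1 + 3y2 + 3y3 ≥ 4
  3y1 + 3y2 + 4y3 ≥ 5
  y1, y2, y3 ≥ 0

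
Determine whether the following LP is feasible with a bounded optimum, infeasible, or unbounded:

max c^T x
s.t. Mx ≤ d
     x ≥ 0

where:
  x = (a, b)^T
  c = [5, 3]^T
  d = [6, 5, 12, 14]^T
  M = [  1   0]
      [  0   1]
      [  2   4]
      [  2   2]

Feasible with a bounded optimal solution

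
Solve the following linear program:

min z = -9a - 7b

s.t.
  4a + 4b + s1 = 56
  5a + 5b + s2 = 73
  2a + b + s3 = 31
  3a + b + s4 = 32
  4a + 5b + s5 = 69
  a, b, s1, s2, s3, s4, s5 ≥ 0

Evaluate the objective at each vertex of the feasible region:
  z(0, 0) = 0
  z(10.67, 0) = -96
  z(9, 5) = -116  ←
  z(1, 13) = -100
  z(0, 13.8) = -96.6
The minimum is at a = 9, b = 5.

a = 9, b = 5, z = -116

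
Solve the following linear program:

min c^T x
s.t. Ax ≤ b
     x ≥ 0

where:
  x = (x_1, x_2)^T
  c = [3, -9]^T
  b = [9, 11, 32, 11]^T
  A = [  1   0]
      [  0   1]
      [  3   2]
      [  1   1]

Evaluate the objective at each vertex of the feasible region:
  z(0, 0) = 0
  z(9, 0) = 27
  z(9, 2) = 9
  z(0, 11) = -99  ←
The minimum is at x_1 = 0, x_2 = 11.

x_1 = 0, x_2 = 11, z = -99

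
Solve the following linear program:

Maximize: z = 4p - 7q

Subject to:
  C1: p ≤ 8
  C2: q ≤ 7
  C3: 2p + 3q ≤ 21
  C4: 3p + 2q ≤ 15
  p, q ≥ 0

Evaluate the objective at each vertex of the feasible region:
  z(0, 0) = 0
  z(5, 0) = 20  ←
  z(0.6, 6.6) = -43.8
  z(0, 7) = -49
The maximum is at p = 5, q = 0.

p = 5, q = 0, z = 20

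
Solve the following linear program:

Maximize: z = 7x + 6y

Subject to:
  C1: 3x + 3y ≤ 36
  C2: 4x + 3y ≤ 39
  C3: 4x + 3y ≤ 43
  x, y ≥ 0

Evaluate the objective at each vertex of the feasible region:
  z(0, 0) = 0
  z(9.75, 0) = 68.25
  z(3, 9) = 75  ←
  z(0, 12) = 72
The maximum is at x = 3, y = 9.

x = 3, y = 9, z = 75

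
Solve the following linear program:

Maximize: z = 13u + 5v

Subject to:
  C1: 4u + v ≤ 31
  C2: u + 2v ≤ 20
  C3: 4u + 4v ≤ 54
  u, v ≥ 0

Evaluate the objective at each vertex of the feasible region:
  z(0, 0) = 0
  z(7.75, 0) = 100.8
  z(6, 7) = 113  ←
  z(0, 10) = 50
The maximum is at u = 6, v = 7.

u = 6, v = 7, z = 113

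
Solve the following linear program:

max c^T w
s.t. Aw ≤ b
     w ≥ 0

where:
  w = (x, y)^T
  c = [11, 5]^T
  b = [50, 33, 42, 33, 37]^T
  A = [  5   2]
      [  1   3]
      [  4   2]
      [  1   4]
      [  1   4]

Evaluate the objective at each vertex of the feasible region:
  z(0, 0) = 0
  z(10, 0) = 110
  z(8, 5) = 113  ←
  z(7.286, 6.429) = 112.3
  z(0, 8.25) = 41.25
The maximum is at x = 8, y = 5.

x = 8, y = 5, z = 113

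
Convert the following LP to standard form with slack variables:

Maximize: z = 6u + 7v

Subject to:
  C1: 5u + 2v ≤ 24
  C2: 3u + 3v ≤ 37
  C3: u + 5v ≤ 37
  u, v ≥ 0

max z = 6u + 7v

s.t.
  5u + 2v + s1 = 24
  3u + 3v + s2 = 37
  u + 5v + s3 = 37
  u, v, s1, s2, s3 ≥ 0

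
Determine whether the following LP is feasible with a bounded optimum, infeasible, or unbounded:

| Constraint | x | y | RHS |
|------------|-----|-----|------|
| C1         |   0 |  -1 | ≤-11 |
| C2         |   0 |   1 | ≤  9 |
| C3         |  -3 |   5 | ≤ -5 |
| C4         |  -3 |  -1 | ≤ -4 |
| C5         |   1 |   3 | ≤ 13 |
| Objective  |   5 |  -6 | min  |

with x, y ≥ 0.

Infeasible (no feasible solution exists)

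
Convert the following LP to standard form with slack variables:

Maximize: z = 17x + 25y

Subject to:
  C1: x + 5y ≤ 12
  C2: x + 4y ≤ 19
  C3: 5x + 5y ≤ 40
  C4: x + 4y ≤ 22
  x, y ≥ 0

max z = 17x + 25y

s.t.
  x + 5y + s1 = 12
  x + 4y + s2 = 19
  5x + 5y + s3 = 40
  x + 4y + s4 = 22
  x, y, s1, s2, s3, s4 ≥ 0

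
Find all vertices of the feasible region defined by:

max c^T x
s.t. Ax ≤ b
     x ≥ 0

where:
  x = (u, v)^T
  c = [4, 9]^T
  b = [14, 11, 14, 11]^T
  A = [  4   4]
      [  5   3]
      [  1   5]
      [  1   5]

(0, 0), (2.2, 0), (1, 2), (0, 2.2)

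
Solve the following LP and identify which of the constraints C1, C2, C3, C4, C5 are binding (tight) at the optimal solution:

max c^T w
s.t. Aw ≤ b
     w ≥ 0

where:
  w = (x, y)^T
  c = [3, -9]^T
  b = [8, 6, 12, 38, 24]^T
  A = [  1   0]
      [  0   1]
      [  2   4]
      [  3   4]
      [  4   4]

At x = 6, y = 0, compute slack b - a·x for each constraint:
  C1: 8 − 6 = 2  (slack)
  C2: 6 − 0 = 6  (slack)
  C3: 12 − 12 = 0  (binding)
  C4: 38 − 18 = 20  (slack)
  C5: 24 − 24 = 0  (binding)

Optimal: x = 6, y = 0
Binding: C3, C5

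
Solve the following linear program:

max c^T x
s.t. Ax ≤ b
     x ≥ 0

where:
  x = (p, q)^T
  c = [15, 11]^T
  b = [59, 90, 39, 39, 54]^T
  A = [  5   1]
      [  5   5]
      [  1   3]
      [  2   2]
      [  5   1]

Evaluate the objective at each vertex of the feasible region:
  z(0, 0) = 0
  z(10.8, 0) = 162
  z(9, 9) = 234  ←
  z(7.5, 10.5) = 228
  z(0, 13) = 143
The maximum is at p = 9, q = 9.

p = 9, q = 9, z = 234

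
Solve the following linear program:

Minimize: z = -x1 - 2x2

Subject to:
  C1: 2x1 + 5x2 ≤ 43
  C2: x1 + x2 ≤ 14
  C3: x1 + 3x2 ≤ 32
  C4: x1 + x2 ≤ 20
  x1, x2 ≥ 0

Evaluate the objective at each vertex of the feasible region:
  z(0, 0) = 0
  z(14, 0) = -14
  z(9, 5) = -19  ←
  z(0, 8.6) = -17.2
The minimum is at x1 = 9, x2 = 5.

x1 = 9, x2 = 5, z = -19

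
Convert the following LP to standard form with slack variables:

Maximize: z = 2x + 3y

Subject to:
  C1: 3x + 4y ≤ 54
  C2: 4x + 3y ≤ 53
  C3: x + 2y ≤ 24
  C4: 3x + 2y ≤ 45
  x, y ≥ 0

max z = 2x + 3y

s.t.
  3x + 4y + s1 = 54
  4x + 3y + s2 = 53
  x + 2y + s3 = 24
  3x + 2y + s4 = 45
  x, y, s1, s2, s3, s4 ≥ 0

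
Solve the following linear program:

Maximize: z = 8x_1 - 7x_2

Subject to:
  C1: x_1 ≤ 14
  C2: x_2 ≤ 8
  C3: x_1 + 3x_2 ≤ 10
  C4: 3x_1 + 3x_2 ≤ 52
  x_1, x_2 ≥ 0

Evaluate the objective at each vertex of the feasible region:
  z(0, 0) = 0
  z(10, 0) = 80  ←
  z(0, 3.333) = -23.33
The maximum is at x_1 = 10, x_2 = 0.

x_1 = 10, x_2 = 0, z = 80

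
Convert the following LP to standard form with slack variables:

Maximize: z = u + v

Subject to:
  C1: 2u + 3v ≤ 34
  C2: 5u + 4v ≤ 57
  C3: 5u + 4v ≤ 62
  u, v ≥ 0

max z = u + v

s.t.
  2u + 3v + s1 = 34
  5u + 4v + s2 = 57
  5u + 4v + s3 = 62
  u, v, s1, s2, s3 ≥ 0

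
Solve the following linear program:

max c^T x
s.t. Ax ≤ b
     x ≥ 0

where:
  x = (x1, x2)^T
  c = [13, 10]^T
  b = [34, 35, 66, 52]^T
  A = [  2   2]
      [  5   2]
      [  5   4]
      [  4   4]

Evaluate the objective at each vertex of the feasible region:
  z(0, 0) = 0
  z(7, 0) = 91
  z(3, 10) = 139  ←
  z(0, 13) = 130
The maximum is at x1 = 3, x2 = 10.

x1 = 3, x2 = 10, z = 139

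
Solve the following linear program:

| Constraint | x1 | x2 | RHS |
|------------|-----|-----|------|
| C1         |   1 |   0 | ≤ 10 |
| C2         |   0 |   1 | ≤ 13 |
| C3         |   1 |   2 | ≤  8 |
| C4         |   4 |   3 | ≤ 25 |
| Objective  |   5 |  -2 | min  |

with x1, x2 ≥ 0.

Evaluate the objective at each vertex of the feasible region:
  z(0, 0) = 0
  z(6.25, 0) = 31.25
  z(5.2, 1.4) = 23.2
  z(0, 4) = -8  ←
The minimum is at x1 = 0, x2 = 4.

x1 = 0, x2 = 4, z = -8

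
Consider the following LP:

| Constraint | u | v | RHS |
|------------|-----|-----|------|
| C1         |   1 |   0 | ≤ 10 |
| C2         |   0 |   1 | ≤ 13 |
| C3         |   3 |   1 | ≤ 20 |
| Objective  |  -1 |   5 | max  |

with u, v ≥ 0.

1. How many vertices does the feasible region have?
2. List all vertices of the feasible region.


1. 4
2. (0, 0), (6.667, 0), (2.333, 13), (0, 13)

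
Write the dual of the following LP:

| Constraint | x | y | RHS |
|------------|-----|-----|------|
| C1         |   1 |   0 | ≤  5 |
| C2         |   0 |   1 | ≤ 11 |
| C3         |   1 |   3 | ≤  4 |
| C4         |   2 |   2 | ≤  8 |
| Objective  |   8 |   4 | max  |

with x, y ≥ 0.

Primal max cᵀx s.t. Ax ≤ b, x ≥ 0  →  Dual min bᵀy s.t. Aᵀy ≥ c, y ≥ 0.

Minimize: z = 5y1 + 11y2 + 4y3 + 8y4

Subject to:
  y1 + y3 + 2y4 ≥ 8
  y2 + 3y3 + 2y4 ≥ 4
  y1, y2, y3, y4 ≥ 0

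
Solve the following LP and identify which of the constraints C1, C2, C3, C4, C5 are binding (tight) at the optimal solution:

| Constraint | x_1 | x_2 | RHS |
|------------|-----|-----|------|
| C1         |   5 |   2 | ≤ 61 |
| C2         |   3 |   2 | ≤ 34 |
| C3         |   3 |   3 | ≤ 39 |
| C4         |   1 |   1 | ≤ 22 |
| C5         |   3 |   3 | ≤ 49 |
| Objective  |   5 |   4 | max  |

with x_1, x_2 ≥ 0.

At x_1 = 8, x_2 = 5, compute slack b - a·x for each constraint:
  C1: 61 − 50 = 11  (slack)
  C2: 34 − 34 = 0  (binding)
  C3: 39 − 39 = 0  (binding)
  C4: 22 − 13 = 9  (slack)
  C5: 49 − 39 = 10  (slack)

Optimal: x_1 = 8, x_2 = 5
Binding: C2, C3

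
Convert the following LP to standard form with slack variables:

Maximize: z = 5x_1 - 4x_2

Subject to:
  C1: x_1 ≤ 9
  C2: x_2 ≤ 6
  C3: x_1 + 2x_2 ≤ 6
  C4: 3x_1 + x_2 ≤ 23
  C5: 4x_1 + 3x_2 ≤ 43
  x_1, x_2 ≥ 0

max z = 5x_1 - 4x_2

s.t.
  x_1 + s1 = 9
  x_2 + s2 = 6
  x_1 + 2x_2 + s3 = 6
  3x_1 + x_2 + s4 = 23
  4x_1 + 3x_2 + s5 = 43
  x_1, x_2, s1, s2, s3, s4, s5 ≥ 0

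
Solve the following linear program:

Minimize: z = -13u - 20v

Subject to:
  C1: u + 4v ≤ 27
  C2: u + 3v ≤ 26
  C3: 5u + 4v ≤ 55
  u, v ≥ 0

Evaluate the objective at each vertex of the feasible region:
  z(0, 0) = 0
  z(11, 0) = -143
  z(7, 5) = -191  ←
  z(0, 6.75) = -135
The minimum is at u = 7, v = 5.

u = 7, v = 5, z = -191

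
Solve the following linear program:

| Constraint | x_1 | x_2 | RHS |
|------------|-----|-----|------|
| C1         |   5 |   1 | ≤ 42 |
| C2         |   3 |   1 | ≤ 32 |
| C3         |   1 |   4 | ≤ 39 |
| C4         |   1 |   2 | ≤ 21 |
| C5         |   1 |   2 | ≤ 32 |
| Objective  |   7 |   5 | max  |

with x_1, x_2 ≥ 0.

Evaluate the objective at each vertex of the feasible region:
  z(0, 0) = 0
  z(8.4, 0) = 58.8
  z(7, 7) = 84  ←
  z(3, 9) = 66
  z(0, 9.75) = 48.75
The maximum is at x_1 = 7, x_2 = 7.

x_1 = 7, x_2 = 7, z = 84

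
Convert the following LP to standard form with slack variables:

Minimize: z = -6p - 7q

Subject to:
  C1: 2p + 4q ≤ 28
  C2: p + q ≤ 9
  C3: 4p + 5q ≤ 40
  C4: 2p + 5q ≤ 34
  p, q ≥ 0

min z = -6p - 7q

s.t.
  2p + 4q + s1 = 28
  p + q + s2 = 9
  4p + 5q + s3 = 40
  2p + 5q + s4 = 34
  p, q, s1, s2, s3, s4 ≥ 0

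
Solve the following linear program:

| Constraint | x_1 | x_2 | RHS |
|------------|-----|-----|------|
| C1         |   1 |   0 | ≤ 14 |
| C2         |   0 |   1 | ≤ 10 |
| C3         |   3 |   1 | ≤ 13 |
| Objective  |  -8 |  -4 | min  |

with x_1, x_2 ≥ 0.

Evaluate the objective at each vertex of the feasible region:
  z(0, 0) = 0
  z(4.333, 0) = -34.67
  z(1, 10) = -48  ←
  z(0, 10) = -40
The minimum is at x_1 = 1, x_2 = 10.

x_1 = 1, x_2 = 10, z = -48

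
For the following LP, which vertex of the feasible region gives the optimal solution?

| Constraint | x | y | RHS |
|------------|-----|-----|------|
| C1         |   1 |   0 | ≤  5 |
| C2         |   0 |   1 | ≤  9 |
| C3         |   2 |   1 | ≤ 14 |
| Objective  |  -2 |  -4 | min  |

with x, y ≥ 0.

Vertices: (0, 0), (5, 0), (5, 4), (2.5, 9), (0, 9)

Evaluate the objective at each vertex of the feasible region:
  z(0, 0) = 0
  z(5, 0) = -10
  z(5, 4) = -26
  z(2.5, 9) = -41  ←
  z(0, 9) = -36
The minimum is at x = 2.5, y = 9.

(2.5, 9)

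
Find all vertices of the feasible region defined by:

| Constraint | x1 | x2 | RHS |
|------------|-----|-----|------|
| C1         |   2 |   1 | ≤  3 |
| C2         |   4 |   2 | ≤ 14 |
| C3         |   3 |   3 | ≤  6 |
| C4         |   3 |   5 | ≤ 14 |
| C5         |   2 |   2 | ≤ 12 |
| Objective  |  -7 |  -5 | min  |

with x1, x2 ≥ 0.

(0, 0), (1.5, 0), (1, 1), (0, 2)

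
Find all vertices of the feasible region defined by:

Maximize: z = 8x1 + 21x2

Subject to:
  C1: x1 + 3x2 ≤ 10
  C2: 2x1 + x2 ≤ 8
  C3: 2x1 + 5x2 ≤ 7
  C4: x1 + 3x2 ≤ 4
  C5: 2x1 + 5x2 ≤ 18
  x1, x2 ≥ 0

(0, 0), (3.5, 0), (1, 1), (0, 1.333)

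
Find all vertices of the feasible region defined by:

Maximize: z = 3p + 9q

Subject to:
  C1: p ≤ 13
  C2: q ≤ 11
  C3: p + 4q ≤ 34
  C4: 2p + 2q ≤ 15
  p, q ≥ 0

(0, 0), (7.5, 0), (0, 7.5)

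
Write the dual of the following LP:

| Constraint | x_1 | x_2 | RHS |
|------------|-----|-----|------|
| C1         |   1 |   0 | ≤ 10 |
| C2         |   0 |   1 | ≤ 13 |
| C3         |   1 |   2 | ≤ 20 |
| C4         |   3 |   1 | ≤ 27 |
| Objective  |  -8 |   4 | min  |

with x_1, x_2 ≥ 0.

Primal min cᵀx s.t. Ax ≤ b, x ≥ 0  →  Dual max −bᵀy s.t. Aᵀy ≥ −c, y ≥ 0.

Maximize: z = -10y1 - 13y2 - 20y3 - 27y4

Subject to:
  y1 + y3 + 3y4 ≥ 8
  y2 + 2y3 + y4 ≥ -4
  y1, y2, y3, y4 ≥ 0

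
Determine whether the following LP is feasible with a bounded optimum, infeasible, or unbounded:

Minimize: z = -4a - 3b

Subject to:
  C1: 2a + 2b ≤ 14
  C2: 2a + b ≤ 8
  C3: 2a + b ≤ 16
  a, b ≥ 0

Feasible with a bounded optimal solution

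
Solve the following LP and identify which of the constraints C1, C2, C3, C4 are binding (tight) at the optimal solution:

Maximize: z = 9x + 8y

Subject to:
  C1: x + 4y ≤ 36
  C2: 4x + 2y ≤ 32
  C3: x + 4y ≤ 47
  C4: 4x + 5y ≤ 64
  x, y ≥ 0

At x = 4, y = 8, compute slack b - a·x for each constraint:
  C1: 36 − 36 = 0  (binding)
  C2: 32 − 32 = 0  (binding)
  C3: 47 − 36 = 11  (slack)
  C4: 64 − 56 = 8  (slack)

Optimal: x = 4, y = 8
Binding: C1, C2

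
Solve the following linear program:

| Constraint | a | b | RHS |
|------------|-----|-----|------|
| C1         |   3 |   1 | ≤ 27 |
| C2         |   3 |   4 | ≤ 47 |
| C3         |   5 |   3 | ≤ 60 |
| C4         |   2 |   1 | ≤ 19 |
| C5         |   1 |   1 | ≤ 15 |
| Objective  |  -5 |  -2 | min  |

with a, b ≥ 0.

Evaluate the objective at each vertex of the feasible region:
  z(0, 0) = 0
  z(9, 0) = -45
  z(8, 3) = -46  ←
  z(5.8, 7.4) = -43.8
  z(0, 11.75) = -23.5
The minimum is at a = 8, b = 3.

a = 8, b = 3, z = -46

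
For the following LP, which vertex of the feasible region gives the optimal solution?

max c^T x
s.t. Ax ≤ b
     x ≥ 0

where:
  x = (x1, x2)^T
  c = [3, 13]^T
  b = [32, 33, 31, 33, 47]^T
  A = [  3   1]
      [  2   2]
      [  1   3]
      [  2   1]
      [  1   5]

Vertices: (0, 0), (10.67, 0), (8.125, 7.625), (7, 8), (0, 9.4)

Evaluate the objective at each vertex of the feasible region:
  z(0, 0) = 0
  z(10.67, 0) = 32
  z(8.125, 7.625) = 123.5
  z(7, 8) = 125  ←
  z(0, 9.4) = 122.2
The maximum is at x1 = 7, x2 = 8.

(7, 8)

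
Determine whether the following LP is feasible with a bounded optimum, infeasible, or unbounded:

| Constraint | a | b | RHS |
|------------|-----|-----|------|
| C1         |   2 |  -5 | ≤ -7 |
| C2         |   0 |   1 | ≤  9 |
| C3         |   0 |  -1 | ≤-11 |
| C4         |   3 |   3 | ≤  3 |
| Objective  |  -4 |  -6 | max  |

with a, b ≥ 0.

Infeasible (no feasible solution exists)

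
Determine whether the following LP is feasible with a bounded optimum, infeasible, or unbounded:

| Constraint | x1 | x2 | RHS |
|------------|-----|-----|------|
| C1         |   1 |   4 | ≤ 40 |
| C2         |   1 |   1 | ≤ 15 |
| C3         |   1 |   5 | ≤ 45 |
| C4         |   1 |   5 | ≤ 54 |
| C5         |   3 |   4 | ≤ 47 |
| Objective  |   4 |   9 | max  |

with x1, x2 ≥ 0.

Feasible with a bounded optimal solution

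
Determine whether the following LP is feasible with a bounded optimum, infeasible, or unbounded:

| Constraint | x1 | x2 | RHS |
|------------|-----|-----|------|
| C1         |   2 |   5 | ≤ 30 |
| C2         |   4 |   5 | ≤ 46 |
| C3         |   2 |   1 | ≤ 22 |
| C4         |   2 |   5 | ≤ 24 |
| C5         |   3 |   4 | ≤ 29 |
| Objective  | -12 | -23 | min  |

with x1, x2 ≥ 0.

Feasible with a bounded optimal solution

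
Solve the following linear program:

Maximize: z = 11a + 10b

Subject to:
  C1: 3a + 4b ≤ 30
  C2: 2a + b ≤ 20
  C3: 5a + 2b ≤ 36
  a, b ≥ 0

Evaluate the objective at each vertex of the feasible region:
  z(0, 0) = 0
  z(7.2, 0) = 79.2
  z(6, 3) = 96  ←
  z(0, 7.5) = 75
The maximum is at a = 6, b = 3.

a = 6, b = 3, z = 96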